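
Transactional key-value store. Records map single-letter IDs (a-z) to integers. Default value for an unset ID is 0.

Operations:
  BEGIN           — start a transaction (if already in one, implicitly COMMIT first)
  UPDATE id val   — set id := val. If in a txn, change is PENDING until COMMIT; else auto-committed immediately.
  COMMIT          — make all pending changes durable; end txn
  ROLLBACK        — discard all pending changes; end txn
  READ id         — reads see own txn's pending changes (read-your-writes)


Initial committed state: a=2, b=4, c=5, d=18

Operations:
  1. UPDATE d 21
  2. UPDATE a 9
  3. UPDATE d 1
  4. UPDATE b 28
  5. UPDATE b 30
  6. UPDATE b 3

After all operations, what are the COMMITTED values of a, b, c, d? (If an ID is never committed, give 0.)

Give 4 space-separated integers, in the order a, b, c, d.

Initial committed: {a=2, b=4, c=5, d=18}
Op 1: UPDATE d=21 (auto-commit; committed d=21)
Op 2: UPDATE a=9 (auto-commit; committed a=9)
Op 3: UPDATE d=1 (auto-commit; committed d=1)
Op 4: UPDATE b=28 (auto-commit; committed b=28)
Op 5: UPDATE b=30 (auto-commit; committed b=30)
Op 6: UPDATE b=3 (auto-commit; committed b=3)
Final committed: {a=9, b=3, c=5, d=1}

Answer: 9 3 5 1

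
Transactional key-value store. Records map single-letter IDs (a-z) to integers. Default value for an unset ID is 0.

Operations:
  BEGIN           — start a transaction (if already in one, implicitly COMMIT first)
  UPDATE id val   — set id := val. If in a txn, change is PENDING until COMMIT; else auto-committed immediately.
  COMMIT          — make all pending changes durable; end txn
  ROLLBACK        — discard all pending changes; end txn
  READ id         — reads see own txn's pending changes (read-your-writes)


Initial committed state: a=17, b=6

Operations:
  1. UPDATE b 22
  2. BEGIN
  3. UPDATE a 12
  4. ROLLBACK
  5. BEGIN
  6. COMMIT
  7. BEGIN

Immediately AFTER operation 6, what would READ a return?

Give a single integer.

Initial committed: {a=17, b=6}
Op 1: UPDATE b=22 (auto-commit; committed b=22)
Op 2: BEGIN: in_txn=True, pending={}
Op 3: UPDATE a=12 (pending; pending now {a=12})
Op 4: ROLLBACK: discarded pending ['a']; in_txn=False
Op 5: BEGIN: in_txn=True, pending={}
Op 6: COMMIT: merged [] into committed; committed now {a=17, b=22}
After op 6: visible(a) = 17 (pending={}, committed={a=17, b=22})

Answer: 17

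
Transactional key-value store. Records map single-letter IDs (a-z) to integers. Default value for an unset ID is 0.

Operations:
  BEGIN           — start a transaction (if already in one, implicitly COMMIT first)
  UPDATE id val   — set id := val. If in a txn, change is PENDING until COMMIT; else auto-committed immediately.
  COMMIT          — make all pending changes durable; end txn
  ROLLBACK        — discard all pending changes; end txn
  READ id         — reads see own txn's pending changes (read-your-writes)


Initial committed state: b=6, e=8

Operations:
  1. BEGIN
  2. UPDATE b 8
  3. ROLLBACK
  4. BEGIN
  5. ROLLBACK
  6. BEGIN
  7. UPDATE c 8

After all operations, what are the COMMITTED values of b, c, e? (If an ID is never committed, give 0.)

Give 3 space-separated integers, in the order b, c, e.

Answer: 6 0 8

Derivation:
Initial committed: {b=6, e=8}
Op 1: BEGIN: in_txn=True, pending={}
Op 2: UPDATE b=8 (pending; pending now {b=8})
Op 3: ROLLBACK: discarded pending ['b']; in_txn=False
Op 4: BEGIN: in_txn=True, pending={}
Op 5: ROLLBACK: discarded pending []; in_txn=False
Op 6: BEGIN: in_txn=True, pending={}
Op 7: UPDATE c=8 (pending; pending now {c=8})
Final committed: {b=6, e=8}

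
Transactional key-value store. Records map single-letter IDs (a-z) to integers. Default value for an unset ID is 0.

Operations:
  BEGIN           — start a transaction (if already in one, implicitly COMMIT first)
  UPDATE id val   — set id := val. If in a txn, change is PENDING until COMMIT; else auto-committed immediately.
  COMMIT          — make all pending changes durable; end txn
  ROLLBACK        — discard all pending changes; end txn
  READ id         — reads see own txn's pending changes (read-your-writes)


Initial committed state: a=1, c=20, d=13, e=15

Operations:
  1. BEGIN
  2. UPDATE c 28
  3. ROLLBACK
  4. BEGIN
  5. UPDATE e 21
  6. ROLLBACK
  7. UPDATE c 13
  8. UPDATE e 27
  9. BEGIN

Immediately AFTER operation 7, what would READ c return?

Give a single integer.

Answer: 13

Derivation:
Initial committed: {a=1, c=20, d=13, e=15}
Op 1: BEGIN: in_txn=True, pending={}
Op 2: UPDATE c=28 (pending; pending now {c=28})
Op 3: ROLLBACK: discarded pending ['c']; in_txn=False
Op 4: BEGIN: in_txn=True, pending={}
Op 5: UPDATE e=21 (pending; pending now {e=21})
Op 6: ROLLBACK: discarded pending ['e']; in_txn=False
Op 7: UPDATE c=13 (auto-commit; committed c=13)
After op 7: visible(c) = 13 (pending={}, committed={a=1, c=13, d=13, e=15})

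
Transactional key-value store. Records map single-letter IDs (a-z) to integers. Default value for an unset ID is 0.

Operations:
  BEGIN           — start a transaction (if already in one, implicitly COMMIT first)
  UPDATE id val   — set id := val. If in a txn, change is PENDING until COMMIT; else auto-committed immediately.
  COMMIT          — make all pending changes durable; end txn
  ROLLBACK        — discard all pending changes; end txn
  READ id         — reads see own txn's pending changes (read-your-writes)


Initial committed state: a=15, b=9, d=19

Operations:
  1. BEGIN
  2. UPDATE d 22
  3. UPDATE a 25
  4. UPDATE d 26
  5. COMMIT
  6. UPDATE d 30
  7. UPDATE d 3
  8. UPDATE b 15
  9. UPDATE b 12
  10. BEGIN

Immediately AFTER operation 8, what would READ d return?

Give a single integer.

Initial committed: {a=15, b=9, d=19}
Op 1: BEGIN: in_txn=True, pending={}
Op 2: UPDATE d=22 (pending; pending now {d=22})
Op 3: UPDATE a=25 (pending; pending now {a=25, d=22})
Op 4: UPDATE d=26 (pending; pending now {a=25, d=26})
Op 5: COMMIT: merged ['a', 'd'] into committed; committed now {a=25, b=9, d=26}
Op 6: UPDATE d=30 (auto-commit; committed d=30)
Op 7: UPDATE d=3 (auto-commit; committed d=3)
Op 8: UPDATE b=15 (auto-commit; committed b=15)
After op 8: visible(d) = 3 (pending={}, committed={a=25, b=15, d=3})

Answer: 3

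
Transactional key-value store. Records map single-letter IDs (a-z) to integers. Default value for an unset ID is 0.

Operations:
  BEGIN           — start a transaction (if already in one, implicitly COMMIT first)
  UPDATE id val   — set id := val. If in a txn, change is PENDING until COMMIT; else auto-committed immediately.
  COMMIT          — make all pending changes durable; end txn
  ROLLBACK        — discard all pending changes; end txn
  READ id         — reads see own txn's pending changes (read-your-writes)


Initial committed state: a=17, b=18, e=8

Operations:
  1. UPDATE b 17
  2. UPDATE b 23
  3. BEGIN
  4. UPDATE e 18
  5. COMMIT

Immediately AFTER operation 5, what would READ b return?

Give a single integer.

Initial committed: {a=17, b=18, e=8}
Op 1: UPDATE b=17 (auto-commit; committed b=17)
Op 2: UPDATE b=23 (auto-commit; committed b=23)
Op 3: BEGIN: in_txn=True, pending={}
Op 4: UPDATE e=18 (pending; pending now {e=18})
Op 5: COMMIT: merged ['e'] into committed; committed now {a=17, b=23, e=18}
After op 5: visible(b) = 23 (pending={}, committed={a=17, b=23, e=18})

Answer: 23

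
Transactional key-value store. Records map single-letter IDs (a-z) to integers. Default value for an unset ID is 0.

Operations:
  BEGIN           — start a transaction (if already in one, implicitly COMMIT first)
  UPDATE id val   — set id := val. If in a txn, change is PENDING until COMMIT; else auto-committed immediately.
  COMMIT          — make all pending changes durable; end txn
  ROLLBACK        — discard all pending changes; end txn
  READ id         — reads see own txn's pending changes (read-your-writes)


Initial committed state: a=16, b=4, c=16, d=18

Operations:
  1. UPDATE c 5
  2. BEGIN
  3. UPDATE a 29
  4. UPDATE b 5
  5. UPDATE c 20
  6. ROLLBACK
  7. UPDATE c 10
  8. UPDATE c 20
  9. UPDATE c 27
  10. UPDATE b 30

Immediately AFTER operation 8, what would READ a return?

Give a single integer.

Initial committed: {a=16, b=4, c=16, d=18}
Op 1: UPDATE c=5 (auto-commit; committed c=5)
Op 2: BEGIN: in_txn=True, pending={}
Op 3: UPDATE a=29 (pending; pending now {a=29})
Op 4: UPDATE b=5 (pending; pending now {a=29, b=5})
Op 5: UPDATE c=20 (pending; pending now {a=29, b=5, c=20})
Op 6: ROLLBACK: discarded pending ['a', 'b', 'c']; in_txn=False
Op 7: UPDATE c=10 (auto-commit; committed c=10)
Op 8: UPDATE c=20 (auto-commit; committed c=20)
After op 8: visible(a) = 16 (pending={}, committed={a=16, b=4, c=20, d=18})

Answer: 16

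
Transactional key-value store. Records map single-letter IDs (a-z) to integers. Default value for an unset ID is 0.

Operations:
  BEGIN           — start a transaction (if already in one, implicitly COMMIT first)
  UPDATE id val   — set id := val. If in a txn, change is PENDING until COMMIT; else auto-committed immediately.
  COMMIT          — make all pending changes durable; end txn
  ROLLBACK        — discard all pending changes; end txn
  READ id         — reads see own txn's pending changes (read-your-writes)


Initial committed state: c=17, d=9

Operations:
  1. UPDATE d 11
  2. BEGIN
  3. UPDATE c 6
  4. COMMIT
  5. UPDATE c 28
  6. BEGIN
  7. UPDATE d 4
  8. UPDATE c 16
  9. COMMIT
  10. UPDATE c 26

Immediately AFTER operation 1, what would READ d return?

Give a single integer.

Answer: 11

Derivation:
Initial committed: {c=17, d=9}
Op 1: UPDATE d=11 (auto-commit; committed d=11)
After op 1: visible(d) = 11 (pending={}, committed={c=17, d=11})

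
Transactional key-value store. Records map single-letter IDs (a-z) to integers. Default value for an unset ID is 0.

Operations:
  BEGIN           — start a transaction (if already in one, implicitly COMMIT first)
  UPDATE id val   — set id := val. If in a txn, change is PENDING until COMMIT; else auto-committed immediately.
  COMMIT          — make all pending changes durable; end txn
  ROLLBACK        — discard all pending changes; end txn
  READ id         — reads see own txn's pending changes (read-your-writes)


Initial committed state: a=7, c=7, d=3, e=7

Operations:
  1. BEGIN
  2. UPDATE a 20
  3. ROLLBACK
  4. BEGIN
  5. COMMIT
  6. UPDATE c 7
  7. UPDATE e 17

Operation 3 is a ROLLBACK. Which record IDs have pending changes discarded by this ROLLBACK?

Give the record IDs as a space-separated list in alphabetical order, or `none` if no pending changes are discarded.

Initial committed: {a=7, c=7, d=3, e=7}
Op 1: BEGIN: in_txn=True, pending={}
Op 2: UPDATE a=20 (pending; pending now {a=20})
Op 3: ROLLBACK: discarded pending ['a']; in_txn=False
Op 4: BEGIN: in_txn=True, pending={}
Op 5: COMMIT: merged [] into committed; committed now {a=7, c=7, d=3, e=7}
Op 6: UPDATE c=7 (auto-commit; committed c=7)
Op 7: UPDATE e=17 (auto-commit; committed e=17)
ROLLBACK at op 3 discards: ['a']

Answer: a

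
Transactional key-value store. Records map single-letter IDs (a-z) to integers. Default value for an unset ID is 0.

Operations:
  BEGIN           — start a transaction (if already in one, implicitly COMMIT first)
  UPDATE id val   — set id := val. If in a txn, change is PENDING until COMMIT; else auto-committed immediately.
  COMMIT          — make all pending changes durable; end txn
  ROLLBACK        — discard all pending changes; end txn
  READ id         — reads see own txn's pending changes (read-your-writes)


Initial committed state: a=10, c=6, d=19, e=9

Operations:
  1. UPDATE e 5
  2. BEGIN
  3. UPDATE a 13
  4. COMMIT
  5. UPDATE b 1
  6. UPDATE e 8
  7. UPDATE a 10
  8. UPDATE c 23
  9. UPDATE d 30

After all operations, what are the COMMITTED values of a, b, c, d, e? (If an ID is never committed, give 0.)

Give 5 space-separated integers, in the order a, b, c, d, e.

Answer: 10 1 23 30 8

Derivation:
Initial committed: {a=10, c=6, d=19, e=9}
Op 1: UPDATE e=5 (auto-commit; committed e=5)
Op 2: BEGIN: in_txn=True, pending={}
Op 3: UPDATE a=13 (pending; pending now {a=13})
Op 4: COMMIT: merged ['a'] into committed; committed now {a=13, c=6, d=19, e=5}
Op 5: UPDATE b=1 (auto-commit; committed b=1)
Op 6: UPDATE e=8 (auto-commit; committed e=8)
Op 7: UPDATE a=10 (auto-commit; committed a=10)
Op 8: UPDATE c=23 (auto-commit; committed c=23)
Op 9: UPDATE d=30 (auto-commit; committed d=30)
Final committed: {a=10, b=1, c=23, d=30, e=8}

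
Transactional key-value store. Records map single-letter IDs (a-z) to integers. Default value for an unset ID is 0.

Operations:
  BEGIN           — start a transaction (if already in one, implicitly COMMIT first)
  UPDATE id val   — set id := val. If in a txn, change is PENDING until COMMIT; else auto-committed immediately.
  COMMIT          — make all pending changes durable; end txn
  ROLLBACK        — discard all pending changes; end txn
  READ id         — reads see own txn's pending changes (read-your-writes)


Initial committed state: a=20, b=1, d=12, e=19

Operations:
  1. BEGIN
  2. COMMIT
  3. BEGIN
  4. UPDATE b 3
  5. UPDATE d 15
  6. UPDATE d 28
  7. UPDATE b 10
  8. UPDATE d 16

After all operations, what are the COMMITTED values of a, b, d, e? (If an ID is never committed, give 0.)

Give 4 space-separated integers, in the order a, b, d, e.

Initial committed: {a=20, b=1, d=12, e=19}
Op 1: BEGIN: in_txn=True, pending={}
Op 2: COMMIT: merged [] into committed; committed now {a=20, b=1, d=12, e=19}
Op 3: BEGIN: in_txn=True, pending={}
Op 4: UPDATE b=3 (pending; pending now {b=3})
Op 5: UPDATE d=15 (pending; pending now {b=3, d=15})
Op 6: UPDATE d=28 (pending; pending now {b=3, d=28})
Op 7: UPDATE b=10 (pending; pending now {b=10, d=28})
Op 8: UPDATE d=16 (pending; pending now {b=10, d=16})
Final committed: {a=20, b=1, d=12, e=19}

Answer: 20 1 12 19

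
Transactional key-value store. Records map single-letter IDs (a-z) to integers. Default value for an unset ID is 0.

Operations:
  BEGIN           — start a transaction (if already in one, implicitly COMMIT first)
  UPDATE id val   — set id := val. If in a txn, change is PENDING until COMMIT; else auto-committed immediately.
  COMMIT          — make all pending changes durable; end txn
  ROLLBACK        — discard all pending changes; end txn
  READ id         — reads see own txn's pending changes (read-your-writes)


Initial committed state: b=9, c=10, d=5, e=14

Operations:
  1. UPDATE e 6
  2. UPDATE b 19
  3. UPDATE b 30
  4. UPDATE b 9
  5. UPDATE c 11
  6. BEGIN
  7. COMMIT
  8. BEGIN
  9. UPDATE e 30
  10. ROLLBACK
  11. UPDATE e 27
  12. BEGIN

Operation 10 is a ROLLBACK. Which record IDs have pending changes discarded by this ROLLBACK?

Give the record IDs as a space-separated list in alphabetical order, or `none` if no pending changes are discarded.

Initial committed: {b=9, c=10, d=5, e=14}
Op 1: UPDATE e=6 (auto-commit; committed e=6)
Op 2: UPDATE b=19 (auto-commit; committed b=19)
Op 3: UPDATE b=30 (auto-commit; committed b=30)
Op 4: UPDATE b=9 (auto-commit; committed b=9)
Op 5: UPDATE c=11 (auto-commit; committed c=11)
Op 6: BEGIN: in_txn=True, pending={}
Op 7: COMMIT: merged [] into committed; committed now {b=9, c=11, d=5, e=6}
Op 8: BEGIN: in_txn=True, pending={}
Op 9: UPDATE e=30 (pending; pending now {e=30})
Op 10: ROLLBACK: discarded pending ['e']; in_txn=False
Op 11: UPDATE e=27 (auto-commit; committed e=27)
Op 12: BEGIN: in_txn=True, pending={}
ROLLBACK at op 10 discards: ['e']

Answer: e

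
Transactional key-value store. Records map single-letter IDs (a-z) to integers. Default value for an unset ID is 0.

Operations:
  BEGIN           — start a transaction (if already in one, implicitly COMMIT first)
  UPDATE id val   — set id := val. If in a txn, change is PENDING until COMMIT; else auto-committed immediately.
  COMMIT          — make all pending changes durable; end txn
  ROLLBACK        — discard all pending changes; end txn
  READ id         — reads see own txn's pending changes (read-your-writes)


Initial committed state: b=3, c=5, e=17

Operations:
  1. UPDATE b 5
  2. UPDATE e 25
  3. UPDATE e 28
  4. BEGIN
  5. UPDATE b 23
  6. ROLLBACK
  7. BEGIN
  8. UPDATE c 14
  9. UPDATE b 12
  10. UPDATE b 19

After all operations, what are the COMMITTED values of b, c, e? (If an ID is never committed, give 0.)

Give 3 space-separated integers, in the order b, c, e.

Answer: 5 5 28

Derivation:
Initial committed: {b=3, c=5, e=17}
Op 1: UPDATE b=5 (auto-commit; committed b=5)
Op 2: UPDATE e=25 (auto-commit; committed e=25)
Op 3: UPDATE e=28 (auto-commit; committed e=28)
Op 4: BEGIN: in_txn=True, pending={}
Op 5: UPDATE b=23 (pending; pending now {b=23})
Op 6: ROLLBACK: discarded pending ['b']; in_txn=False
Op 7: BEGIN: in_txn=True, pending={}
Op 8: UPDATE c=14 (pending; pending now {c=14})
Op 9: UPDATE b=12 (pending; pending now {b=12, c=14})
Op 10: UPDATE b=19 (pending; pending now {b=19, c=14})
Final committed: {b=5, c=5, e=28}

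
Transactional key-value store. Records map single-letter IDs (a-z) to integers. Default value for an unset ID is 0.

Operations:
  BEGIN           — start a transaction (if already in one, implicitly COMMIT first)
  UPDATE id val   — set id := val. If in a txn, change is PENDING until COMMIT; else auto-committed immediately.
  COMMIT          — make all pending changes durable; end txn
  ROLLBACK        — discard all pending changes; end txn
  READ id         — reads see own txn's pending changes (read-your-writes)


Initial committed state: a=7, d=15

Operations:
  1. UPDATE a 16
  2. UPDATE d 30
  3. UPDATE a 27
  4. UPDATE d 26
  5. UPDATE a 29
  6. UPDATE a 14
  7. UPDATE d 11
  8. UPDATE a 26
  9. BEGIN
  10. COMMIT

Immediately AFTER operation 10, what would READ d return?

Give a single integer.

Answer: 11

Derivation:
Initial committed: {a=7, d=15}
Op 1: UPDATE a=16 (auto-commit; committed a=16)
Op 2: UPDATE d=30 (auto-commit; committed d=30)
Op 3: UPDATE a=27 (auto-commit; committed a=27)
Op 4: UPDATE d=26 (auto-commit; committed d=26)
Op 5: UPDATE a=29 (auto-commit; committed a=29)
Op 6: UPDATE a=14 (auto-commit; committed a=14)
Op 7: UPDATE d=11 (auto-commit; committed d=11)
Op 8: UPDATE a=26 (auto-commit; committed a=26)
Op 9: BEGIN: in_txn=True, pending={}
Op 10: COMMIT: merged [] into committed; committed now {a=26, d=11}
After op 10: visible(d) = 11 (pending={}, committed={a=26, d=11})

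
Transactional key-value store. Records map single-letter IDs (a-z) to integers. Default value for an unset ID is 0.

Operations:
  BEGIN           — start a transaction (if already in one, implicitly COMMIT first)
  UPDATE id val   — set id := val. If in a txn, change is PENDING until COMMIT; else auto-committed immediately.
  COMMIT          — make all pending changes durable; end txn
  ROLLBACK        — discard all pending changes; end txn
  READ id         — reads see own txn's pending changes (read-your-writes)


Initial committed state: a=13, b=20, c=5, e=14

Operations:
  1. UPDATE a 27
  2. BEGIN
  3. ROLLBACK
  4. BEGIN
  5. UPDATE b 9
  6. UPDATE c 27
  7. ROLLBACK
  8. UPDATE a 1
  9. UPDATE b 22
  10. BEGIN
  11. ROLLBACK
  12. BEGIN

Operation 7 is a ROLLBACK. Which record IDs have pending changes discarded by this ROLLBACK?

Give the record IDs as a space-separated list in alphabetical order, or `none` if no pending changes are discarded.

Answer: b c

Derivation:
Initial committed: {a=13, b=20, c=5, e=14}
Op 1: UPDATE a=27 (auto-commit; committed a=27)
Op 2: BEGIN: in_txn=True, pending={}
Op 3: ROLLBACK: discarded pending []; in_txn=False
Op 4: BEGIN: in_txn=True, pending={}
Op 5: UPDATE b=9 (pending; pending now {b=9})
Op 6: UPDATE c=27 (pending; pending now {b=9, c=27})
Op 7: ROLLBACK: discarded pending ['b', 'c']; in_txn=False
Op 8: UPDATE a=1 (auto-commit; committed a=1)
Op 9: UPDATE b=22 (auto-commit; committed b=22)
Op 10: BEGIN: in_txn=True, pending={}
Op 11: ROLLBACK: discarded pending []; in_txn=False
Op 12: BEGIN: in_txn=True, pending={}
ROLLBACK at op 7 discards: ['b', 'c']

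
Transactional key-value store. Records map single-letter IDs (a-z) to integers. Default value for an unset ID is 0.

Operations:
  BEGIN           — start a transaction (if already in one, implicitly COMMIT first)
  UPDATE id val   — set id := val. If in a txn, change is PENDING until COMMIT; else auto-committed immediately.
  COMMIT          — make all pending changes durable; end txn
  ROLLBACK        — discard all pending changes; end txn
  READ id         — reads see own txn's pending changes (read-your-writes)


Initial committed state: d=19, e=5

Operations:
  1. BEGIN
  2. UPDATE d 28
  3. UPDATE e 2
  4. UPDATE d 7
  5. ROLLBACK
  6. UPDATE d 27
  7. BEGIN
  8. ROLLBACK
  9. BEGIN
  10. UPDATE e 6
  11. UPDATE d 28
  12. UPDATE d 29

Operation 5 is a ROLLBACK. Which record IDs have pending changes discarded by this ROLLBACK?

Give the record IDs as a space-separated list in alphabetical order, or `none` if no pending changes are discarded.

Answer: d e

Derivation:
Initial committed: {d=19, e=5}
Op 1: BEGIN: in_txn=True, pending={}
Op 2: UPDATE d=28 (pending; pending now {d=28})
Op 3: UPDATE e=2 (pending; pending now {d=28, e=2})
Op 4: UPDATE d=7 (pending; pending now {d=7, e=2})
Op 5: ROLLBACK: discarded pending ['d', 'e']; in_txn=False
Op 6: UPDATE d=27 (auto-commit; committed d=27)
Op 7: BEGIN: in_txn=True, pending={}
Op 8: ROLLBACK: discarded pending []; in_txn=False
Op 9: BEGIN: in_txn=True, pending={}
Op 10: UPDATE e=6 (pending; pending now {e=6})
Op 11: UPDATE d=28 (pending; pending now {d=28, e=6})
Op 12: UPDATE d=29 (pending; pending now {d=29, e=6})
ROLLBACK at op 5 discards: ['d', 'e']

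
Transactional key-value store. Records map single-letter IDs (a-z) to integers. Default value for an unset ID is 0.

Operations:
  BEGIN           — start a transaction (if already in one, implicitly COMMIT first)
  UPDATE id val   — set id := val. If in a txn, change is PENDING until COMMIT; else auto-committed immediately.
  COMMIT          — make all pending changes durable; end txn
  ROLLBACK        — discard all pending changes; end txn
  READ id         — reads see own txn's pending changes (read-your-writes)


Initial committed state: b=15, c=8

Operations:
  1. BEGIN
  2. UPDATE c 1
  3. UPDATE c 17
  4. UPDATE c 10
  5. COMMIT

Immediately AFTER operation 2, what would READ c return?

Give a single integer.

Answer: 1

Derivation:
Initial committed: {b=15, c=8}
Op 1: BEGIN: in_txn=True, pending={}
Op 2: UPDATE c=1 (pending; pending now {c=1})
After op 2: visible(c) = 1 (pending={c=1}, committed={b=15, c=8})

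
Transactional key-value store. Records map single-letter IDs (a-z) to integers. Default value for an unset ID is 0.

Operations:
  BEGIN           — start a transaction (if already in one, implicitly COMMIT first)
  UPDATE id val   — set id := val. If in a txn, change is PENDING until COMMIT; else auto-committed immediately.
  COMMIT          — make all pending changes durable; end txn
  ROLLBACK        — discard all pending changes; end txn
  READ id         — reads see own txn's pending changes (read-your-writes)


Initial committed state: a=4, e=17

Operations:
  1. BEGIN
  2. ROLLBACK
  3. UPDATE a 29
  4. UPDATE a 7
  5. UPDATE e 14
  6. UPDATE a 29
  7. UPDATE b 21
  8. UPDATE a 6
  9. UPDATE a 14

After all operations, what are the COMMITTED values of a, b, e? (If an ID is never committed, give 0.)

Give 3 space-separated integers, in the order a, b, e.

Initial committed: {a=4, e=17}
Op 1: BEGIN: in_txn=True, pending={}
Op 2: ROLLBACK: discarded pending []; in_txn=False
Op 3: UPDATE a=29 (auto-commit; committed a=29)
Op 4: UPDATE a=7 (auto-commit; committed a=7)
Op 5: UPDATE e=14 (auto-commit; committed e=14)
Op 6: UPDATE a=29 (auto-commit; committed a=29)
Op 7: UPDATE b=21 (auto-commit; committed b=21)
Op 8: UPDATE a=6 (auto-commit; committed a=6)
Op 9: UPDATE a=14 (auto-commit; committed a=14)
Final committed: {a=14, b=21, e=14}

Answer: 14 21 14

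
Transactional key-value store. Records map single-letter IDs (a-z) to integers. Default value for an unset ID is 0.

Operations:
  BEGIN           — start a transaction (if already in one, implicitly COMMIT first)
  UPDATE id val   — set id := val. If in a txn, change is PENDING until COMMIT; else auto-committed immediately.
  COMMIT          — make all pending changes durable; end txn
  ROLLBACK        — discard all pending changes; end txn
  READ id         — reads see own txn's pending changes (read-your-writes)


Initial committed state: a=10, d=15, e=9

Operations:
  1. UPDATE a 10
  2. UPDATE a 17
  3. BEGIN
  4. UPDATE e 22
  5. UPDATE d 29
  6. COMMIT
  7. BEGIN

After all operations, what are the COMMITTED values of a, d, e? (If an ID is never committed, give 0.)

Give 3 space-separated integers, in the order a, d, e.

Initial committed: {a=10, d=15, e=9}
Op 1: UPDATE a=10 (auto-commit; committed a=10)
Op 2: UPDATE a=17 (auto-commit; committed a=17)
Op 3: BEGIN: in_txn=True, pending={}
Op 4: UPDATE e=22 (pending; pending now {e=22})
Op 5: UPDATE d=29 (pending; pending now {d=29, e=22})
Op 6: COMMIT: merged ['d', 'e'] into committed; committed now {a=17, d=29, e=22}
Op 7: BEGIN: in_txn=True, pending={}
Final committed: {a=17, d=29, e=22}

Answer: 17 29 22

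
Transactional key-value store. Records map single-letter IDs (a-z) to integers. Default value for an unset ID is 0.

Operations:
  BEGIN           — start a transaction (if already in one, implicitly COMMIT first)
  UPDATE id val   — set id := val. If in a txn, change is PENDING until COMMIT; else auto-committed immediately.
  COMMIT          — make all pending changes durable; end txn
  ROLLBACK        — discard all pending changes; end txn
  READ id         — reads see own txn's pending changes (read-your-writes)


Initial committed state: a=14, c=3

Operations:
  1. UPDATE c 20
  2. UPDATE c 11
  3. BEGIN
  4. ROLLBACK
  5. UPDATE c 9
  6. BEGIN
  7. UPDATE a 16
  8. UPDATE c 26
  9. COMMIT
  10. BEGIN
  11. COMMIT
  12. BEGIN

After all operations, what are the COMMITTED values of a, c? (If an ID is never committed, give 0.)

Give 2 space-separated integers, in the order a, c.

Initial committed: {a=14, c=3}
Op 1: UPDATE c=20 (auto-commit; committed c=20)
Op 2: UPDATE c=11 (auto-commit; committed c=11)
Op 3: BEGIN: in_txn=True, pending={}
Op 4: ROLLBACK: discarded pending []; in_txn=False
Op 5: UPDATE c=9 (auto-commit; committed c=9)
Op 6: BEGIN: in_txn=True, pending={}
Op 7: UPDATE a=16 (pending; pending now {a=16})
Op 8: UPDATE c=26 (pending; pending now {a=16, c=26})
Op 9: COMMIT: merged ['a', 'c'] into committed; committed now {a=16, c=26}
Op 10: BEGIN: in_txn=True, pending={}
Op 11: COMMIT: merged [] into committed; committed now {a=16, c=26}
Op 12: BEGIN: in_txn=True, pending={}
Final committed: {a=16, c=26}

Answer: 16 26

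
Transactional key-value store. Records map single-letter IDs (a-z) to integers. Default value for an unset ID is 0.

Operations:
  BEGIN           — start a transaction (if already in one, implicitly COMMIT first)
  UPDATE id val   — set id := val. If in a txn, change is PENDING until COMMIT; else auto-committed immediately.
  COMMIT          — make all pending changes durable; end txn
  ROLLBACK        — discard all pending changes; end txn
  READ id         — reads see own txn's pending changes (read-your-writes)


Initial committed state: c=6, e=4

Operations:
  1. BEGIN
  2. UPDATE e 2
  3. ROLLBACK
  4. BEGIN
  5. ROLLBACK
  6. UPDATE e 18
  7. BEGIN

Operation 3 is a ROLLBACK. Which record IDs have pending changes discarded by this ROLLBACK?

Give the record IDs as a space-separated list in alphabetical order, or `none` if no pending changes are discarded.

Answer: e

Derivation:
Initial committed: {c=6, e=4}
Op 1: BEGIN: in_txn=True, pending={}
Op 2: UPDATE e=2 (pending; pending now {e=2})
Op 3: ROLLBACK: discarded pending ['e']; in_txn=False
Op 4: BEGIN: in_txn=True, pending={}
Op 5: ROLLBACK: discarded pending []; in_txn=False
Op 6: UPDATE e=18 (auto-commit; committed e=18)
Op 7: BEGIN: in_txn=True, pending={}
ROLLBACK at op 3 discards: ['e']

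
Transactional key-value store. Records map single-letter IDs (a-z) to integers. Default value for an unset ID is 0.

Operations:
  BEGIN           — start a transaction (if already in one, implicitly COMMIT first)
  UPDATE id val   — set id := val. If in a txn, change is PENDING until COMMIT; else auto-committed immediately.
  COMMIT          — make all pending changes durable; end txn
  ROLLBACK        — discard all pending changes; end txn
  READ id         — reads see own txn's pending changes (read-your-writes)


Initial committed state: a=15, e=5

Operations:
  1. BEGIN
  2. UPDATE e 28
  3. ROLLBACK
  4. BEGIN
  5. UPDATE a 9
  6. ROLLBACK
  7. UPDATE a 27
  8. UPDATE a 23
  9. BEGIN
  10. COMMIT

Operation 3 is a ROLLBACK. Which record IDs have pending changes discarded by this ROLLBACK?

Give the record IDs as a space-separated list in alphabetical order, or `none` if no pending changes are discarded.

Answer: e

Derivation:
Initial committed: {a=15, e=5}
Op 1: BEGIN: in_txn=True, pending={}
Op 2: UPDATE e=28 (pending; pending now {e=28})
Op 3: ROLLBACK: discarded pending ['e']; in_txn=False
Op 4: BEGIN: in_txn=True, pending={}
Op 5: UPDATE a=9 (pending; pending now {a=9})
Op 6: ROLLBACK: discarded pending ['a']; in_txn=False
Op 7: UPDATE a=27 (auto-commit; committed a=27)
Op 8: UPDATE a=23 (auto-commit; committed a=23)
Op 9: BEGIN: in_txn=True, pending={}
Op 10: COMMIT: merged [] into committed; committed now {a=23, e=5}
ROLLBACK at op 3 discards: ['e']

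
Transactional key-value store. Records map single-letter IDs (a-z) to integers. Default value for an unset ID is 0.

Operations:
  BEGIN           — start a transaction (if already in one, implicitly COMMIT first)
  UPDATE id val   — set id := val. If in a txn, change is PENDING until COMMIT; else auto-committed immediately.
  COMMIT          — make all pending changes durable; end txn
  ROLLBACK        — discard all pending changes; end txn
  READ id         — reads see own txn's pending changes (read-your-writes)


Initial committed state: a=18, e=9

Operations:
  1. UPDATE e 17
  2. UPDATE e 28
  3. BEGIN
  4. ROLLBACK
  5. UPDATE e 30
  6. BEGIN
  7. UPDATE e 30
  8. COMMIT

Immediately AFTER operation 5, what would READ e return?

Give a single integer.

Answer: 30

Derivation:
Initial committed: {a=18, e=9}
Op 1: UPDATE e=17 (auto-commit; committed e=17)
Op 2: UPDATE e=28 (auto-commit; committed e=28)
Op 3: BEGIN: in_txn=True, pending={}
Op 4: ROLLBACK: discarded pending []; in_txn=False
Op 5: UPDATE e=30 (auto-commit; committed e=30)
After op 5: visible(e) = 30 (pending={}, committed={a=18, e=30})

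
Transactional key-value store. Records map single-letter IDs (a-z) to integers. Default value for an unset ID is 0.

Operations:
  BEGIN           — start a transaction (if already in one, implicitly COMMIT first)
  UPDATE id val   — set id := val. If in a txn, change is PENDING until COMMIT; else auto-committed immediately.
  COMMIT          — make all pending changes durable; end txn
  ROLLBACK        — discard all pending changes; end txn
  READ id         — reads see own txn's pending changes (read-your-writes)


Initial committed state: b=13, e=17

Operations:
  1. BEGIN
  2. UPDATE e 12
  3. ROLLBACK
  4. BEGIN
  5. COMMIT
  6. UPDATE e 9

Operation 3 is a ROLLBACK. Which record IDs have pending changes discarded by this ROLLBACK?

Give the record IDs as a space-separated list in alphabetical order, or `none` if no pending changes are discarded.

Initial committed: {b=13, e=17}
Op 1: BEGIN: in_txn=True, pending={}
Op 2: UPDATE e=12 (pending; pending now {e=12})
Op 3: ROLLBACK: discarded pending ['e']; in_txn=False
Op 4: BEGIN: in_txn=True, pending={}
Op 5: COMMIT: merged [] into committed; committed now {b=13, e=17}
Op 6: UPDATE e=9 (auto-commit; committed e=9)
ROLLBACK at op 3 discards: ['e']

Answer: e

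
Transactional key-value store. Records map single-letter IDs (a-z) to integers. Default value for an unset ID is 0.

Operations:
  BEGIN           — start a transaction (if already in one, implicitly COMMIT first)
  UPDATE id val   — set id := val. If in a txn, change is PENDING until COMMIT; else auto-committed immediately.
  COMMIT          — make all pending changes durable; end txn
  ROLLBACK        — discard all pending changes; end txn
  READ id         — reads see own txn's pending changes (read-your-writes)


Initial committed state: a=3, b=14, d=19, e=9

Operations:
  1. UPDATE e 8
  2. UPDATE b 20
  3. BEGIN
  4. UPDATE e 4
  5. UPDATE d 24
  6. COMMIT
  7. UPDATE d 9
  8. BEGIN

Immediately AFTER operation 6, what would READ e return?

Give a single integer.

Answer: 4

Derivation:
Initial committed: {a=3, b=14, d=19, e=9}
Op 1: UPDATE e=8 (auto-commit; committed e=8)
Op 2: UPDATE b=20 (auto-commit; committed b=20)
Op 3: BEGIN: in_txn=True, pending={}
Op 4: UPDATE e=4 (pending; pending now {e=4})
Op 5: UPDATE d=24 (pending; pending now {d=24, e=4})
Op 6: COMMIT: merged ['d', 'e'] into committed; committed now {a=3, b=20, d=24, e=4}
After op 6: visible(e) = 4 (pending={}, committed={a=3, b=20, d=24, e=4})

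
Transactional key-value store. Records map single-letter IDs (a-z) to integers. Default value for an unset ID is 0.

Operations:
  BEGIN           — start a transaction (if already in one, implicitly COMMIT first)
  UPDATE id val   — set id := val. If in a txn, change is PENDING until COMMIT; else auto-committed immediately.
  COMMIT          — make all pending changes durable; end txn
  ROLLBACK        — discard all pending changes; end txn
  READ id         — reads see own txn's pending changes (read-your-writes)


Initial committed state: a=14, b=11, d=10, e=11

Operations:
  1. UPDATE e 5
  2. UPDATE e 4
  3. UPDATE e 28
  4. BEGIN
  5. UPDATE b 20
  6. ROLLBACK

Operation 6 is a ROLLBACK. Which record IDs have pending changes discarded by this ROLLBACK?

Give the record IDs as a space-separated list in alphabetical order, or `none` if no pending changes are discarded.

Initial committed: {a=14, b=11, d=10, e=11}
Op 1: UPDATE e=5 (auto-commit; committed e=5)
Op 2: UPDATE e=4 (auto-commit; committed e=4)
Op 3: UPDATE e=28 (auto-commit; committed e=28)
Op 4: BEGIN: in_txn=True, pending={}
Op 5: UPDATE b=20 (pending; pending now {b=20})
Op 6: ROLLBACK: discarded pending ['b']; in_txn=False
ROLLBACK at op 6 discards: ['b']

Answer: b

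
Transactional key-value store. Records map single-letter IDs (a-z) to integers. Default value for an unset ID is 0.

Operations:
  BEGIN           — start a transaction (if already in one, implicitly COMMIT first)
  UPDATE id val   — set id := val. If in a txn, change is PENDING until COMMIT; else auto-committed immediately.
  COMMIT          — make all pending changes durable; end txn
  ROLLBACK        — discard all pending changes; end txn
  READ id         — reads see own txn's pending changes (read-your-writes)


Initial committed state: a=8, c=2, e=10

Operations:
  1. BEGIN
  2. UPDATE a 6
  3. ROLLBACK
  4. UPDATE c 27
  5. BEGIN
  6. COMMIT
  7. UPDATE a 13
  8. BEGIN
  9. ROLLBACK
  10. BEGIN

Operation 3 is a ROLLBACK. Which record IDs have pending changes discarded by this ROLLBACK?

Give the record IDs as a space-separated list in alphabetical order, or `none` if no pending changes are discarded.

Answer: a

Derivation:
Initial committed: {a=8, c=2, e=10}
Op 1: BEGIN: in_txn=True, pending={}
Op 2: UPDATE a=6 (pending; pending now {a=6})
Op 3: ROLLBACK: discarded pending ['a']; in_txn=False
Op 4: UPDATE c=27 (auto-commit; committed c=27)
Op 5: BEGIN: in_txn=True, pending={}
Op 6: COMMIT: merged [] into committed; committed now {a=8, c=27, e=10}
Op 7: UPDATE a=13 (auto-commit; committed a=13)
Op 8: BEGIN: in_txn=True, pending={}
Op 9: ROLLBACK: discarded pending []; in_txn=False
Op 10: BEGIN: in_txn=True, pending={}
ROLLBACK at op 3 discards: ['a']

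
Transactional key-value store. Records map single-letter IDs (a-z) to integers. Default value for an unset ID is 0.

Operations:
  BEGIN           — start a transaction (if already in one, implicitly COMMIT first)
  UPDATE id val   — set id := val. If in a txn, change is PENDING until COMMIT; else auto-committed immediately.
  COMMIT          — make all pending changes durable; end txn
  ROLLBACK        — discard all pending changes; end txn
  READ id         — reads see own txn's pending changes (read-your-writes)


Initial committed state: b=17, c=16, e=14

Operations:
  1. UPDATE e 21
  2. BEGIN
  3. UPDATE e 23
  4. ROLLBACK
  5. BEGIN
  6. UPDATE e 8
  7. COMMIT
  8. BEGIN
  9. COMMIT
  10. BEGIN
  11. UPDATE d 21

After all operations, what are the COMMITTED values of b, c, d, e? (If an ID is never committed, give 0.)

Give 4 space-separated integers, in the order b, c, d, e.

Initial committed: {b=17, c=16, e=14}
Op 1: UPDATE e=21 (auto-commit; committed e=21)
Op 2: BEGIN: in_txn=True, pending={}
Op 3: UPDATE e=23 (pending; pending now {e=23})
Op 4: ROLLBACK: discarded pending ['e']; in_txn=False
Op 5: BEGIN: in_txn=True, pending={}
Op 6: UPDATE e=8 (pending; pending now {e=8})
Op 7: COMMIT: merged ['e'] into committed; committed now {b=17, c=16, e=8}
Op 8: BEGIN: in_txn=True, pending={}
Op 9: COMMIT: merged [] into committed; committed now {b=17, c=16, e=8}
Op 10: BEGIN: in_txn=True, pending={}
Op 11: UPDATE d=21 (pending; pending now {d=21})
Final committed: {b=17, c=16, e=8}

Answer: 17 16 0 8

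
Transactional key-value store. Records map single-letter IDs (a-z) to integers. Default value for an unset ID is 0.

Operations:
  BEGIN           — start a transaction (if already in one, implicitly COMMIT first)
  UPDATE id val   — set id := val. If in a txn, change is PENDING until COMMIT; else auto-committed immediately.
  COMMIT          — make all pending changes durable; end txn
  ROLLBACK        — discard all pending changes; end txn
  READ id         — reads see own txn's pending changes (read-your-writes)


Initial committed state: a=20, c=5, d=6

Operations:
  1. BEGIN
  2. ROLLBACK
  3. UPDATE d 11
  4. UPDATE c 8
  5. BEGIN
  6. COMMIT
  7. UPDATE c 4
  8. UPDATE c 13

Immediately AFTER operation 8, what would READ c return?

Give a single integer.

Initial committed: {a=20, c=5, d=6}
Op 1: BEGIN: in_txn=True, pending={}
Op 2: ROLLBACK: discarded pending []; in_txn=False
Op 3: UPDATE d=11 (auto-commit; committed d=11)
Op 4: UPDATE c=8 (auto-commit; committed c=8)
Op 5: BEGIN: in_txn=True, pending={}
Op 6: COMMIT: merged [] into committed; committed now {a=20, c=8, d=11}
Op 7: UPDATE c=4 (auto-commit; committed c=4)
Op 8: UPDATE c=13 (auto-commit; committed c=13)
After op 8: visible(c) = 13 (pending={}, committed={a=20, c=13, d=11})

Answer: 13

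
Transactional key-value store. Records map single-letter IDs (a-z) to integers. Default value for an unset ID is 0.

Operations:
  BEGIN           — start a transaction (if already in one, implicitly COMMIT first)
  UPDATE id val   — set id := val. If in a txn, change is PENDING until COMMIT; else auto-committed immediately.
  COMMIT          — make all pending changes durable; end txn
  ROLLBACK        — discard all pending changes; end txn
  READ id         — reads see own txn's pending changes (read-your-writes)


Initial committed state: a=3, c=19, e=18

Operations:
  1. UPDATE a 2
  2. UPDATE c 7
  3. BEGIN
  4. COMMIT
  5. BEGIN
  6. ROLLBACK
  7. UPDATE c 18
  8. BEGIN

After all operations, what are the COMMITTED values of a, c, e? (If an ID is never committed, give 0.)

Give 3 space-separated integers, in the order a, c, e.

Initial committed: {a=3, c=19, e=18}
Op 1: UPDATE a=2 (auto-commit; committed a=2)
Op 2: UPDATE c=7 (auto-commit; committed c=7)
Op 3: BEGIN: in_txn=True, pending={}
Op 4: COMMIT: merged [] into committed; committed now {a=2, c=7, e=18}
Op 5: BEGIN: in_txn=True, pending={}
Op 6: ROLLBACK: discarded pending []; in_txn=False
Op 7: UPDATE c=18 (auto-commit; committed c=18)
Op 8: BEGIN: in_txn=True, pending={}
Final committed: {a=2, c=18, e=18}

Answer: 2 18 18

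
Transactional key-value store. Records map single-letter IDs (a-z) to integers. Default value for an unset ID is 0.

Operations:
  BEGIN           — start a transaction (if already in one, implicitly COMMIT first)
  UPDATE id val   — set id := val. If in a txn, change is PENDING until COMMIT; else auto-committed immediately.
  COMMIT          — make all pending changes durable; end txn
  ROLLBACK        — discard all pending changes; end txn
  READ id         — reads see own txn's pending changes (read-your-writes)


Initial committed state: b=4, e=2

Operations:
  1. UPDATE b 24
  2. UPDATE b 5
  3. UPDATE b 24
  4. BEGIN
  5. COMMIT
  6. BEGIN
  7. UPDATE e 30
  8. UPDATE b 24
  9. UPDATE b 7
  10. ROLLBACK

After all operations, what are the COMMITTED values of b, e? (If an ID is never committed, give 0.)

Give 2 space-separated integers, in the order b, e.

Answer: 24 2

Derivation:
Initial committed: {b=4, e=2}
Op 1: UPDATE b=24 (auto-commit; committed b=24)
Op 2: UPDATE b=5 (auto-commit; committed b=5)
Op 3: UPDATE b=24 (auto-commit; committed b=24)
Op 4: BEGIN: in_txn=True, pending={}
Op 5: COMMIT: merged [] into committed; committed now {b=24, e=2}
Op 6: BEGIN: in_txn=True, pending={}
Op 7: UPDATE e=30 (pending; pending now {e=30})
Op 8: UPDATE b=24 (pending; pending now {b=24, e=30})
Op 9: UPDATE b=7 (pending; pending now {b=7, e=30})
Op 10: ROLLBACK: discarded pending ['b', 'e']; in_txn=False
Final committed: {b=24, e=2}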